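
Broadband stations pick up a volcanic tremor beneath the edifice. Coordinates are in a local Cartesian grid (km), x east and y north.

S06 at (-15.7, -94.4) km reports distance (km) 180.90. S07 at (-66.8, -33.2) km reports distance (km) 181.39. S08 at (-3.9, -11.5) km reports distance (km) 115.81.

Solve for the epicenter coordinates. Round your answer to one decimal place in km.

Circle about each station: (x + 15.7)² + (y + 94.4)² = 180.90²; (x + 66.8)² + (y + 33.2)² = 181.39²; (x + 3.9)² + (y + 11.5)² = 115.81².
Subtracting the S06 equation from the S07 and S08 equations removes the quadratic terms:
-102.2 x + 122.4 y = -3770.89
23.6 x + 165.8 y = 10302.46
Solving the 2×2 system: x ≈ 95.1, y ≈ 48.6 km.

95.1 km east, 48.6 km north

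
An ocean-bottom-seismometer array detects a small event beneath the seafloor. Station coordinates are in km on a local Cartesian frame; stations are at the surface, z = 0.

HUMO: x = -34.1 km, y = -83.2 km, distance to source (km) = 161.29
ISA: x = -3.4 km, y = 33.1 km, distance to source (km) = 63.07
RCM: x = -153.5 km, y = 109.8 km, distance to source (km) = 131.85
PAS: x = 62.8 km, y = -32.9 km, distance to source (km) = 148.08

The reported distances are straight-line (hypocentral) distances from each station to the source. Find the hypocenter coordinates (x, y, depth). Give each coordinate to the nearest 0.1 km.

Each station gives a sphere (x−x_i)² + (y−y_i)² + z² = d_i² (stations at z=0).
Subtracting the HUMO sphere from ISA and RCM: z² cancels, leaving linear equations in x and y:
61.4 x + 232.6 y = 15058.76
-238.8 x + 386.0 y = 36163.28
Solving: x ≈ -32.796, y ≈ 73.398 km (keep extra digits for the depth step; rounded: -32.8, 73.4).
Then from the HUMO sphere: z² = 161.29² − (x + 34.1)² − (y + 83.2)² with x = -32.796, y = 73.398, so z ≈ 38.598 ≈ 38.6 km.
Check against PAS (with the unrounded solution): distance 148.08 ≈ 148.08 km. ✓

x ≈ -32.8 km, y ≈ 73.4 km, depth ≈ 38.6 km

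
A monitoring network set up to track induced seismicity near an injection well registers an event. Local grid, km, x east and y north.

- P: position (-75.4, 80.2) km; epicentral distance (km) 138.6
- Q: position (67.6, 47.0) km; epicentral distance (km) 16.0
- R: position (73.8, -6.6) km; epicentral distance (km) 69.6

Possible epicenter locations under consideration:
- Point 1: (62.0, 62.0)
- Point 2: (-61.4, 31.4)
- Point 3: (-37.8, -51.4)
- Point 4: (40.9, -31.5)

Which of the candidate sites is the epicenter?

For each candidate, compare |candidate − station| to the reported distance:
Point 1: residuals P 0.0, Q 0.0, R 0.0 → max 0.0 km
Point 2: residuals P 87.8, Q 113.9, R 70.8 → max 113.9 km
Point 3: residuals P 1.7, Q 128.2, R 50.7 → max 128.2 km
Point 4: residuals P 22.7, Q 66.9, R 28.3 → max 66.9 km
Only Point 1 has all residuals ≈ 0.

Point 1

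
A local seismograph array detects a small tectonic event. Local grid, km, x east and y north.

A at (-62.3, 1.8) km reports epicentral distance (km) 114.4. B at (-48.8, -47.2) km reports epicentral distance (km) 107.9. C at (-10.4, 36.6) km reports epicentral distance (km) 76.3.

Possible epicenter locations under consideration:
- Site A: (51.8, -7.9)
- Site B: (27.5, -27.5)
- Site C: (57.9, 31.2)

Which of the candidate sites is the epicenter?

For each candidate, compare |candidate − station| to the reported distance:
Site A: residuals A 0.1, B 0.1, C 0.2 → max 0.2 km
Site B: residuals A 19.9, B 29.1, C 1.8 → max 29.1 km
Site C: residuals A 9.3, B 24.5, C 7.8 → max 24.5 km
Only Site A has all residuals ≈ 0.

Site A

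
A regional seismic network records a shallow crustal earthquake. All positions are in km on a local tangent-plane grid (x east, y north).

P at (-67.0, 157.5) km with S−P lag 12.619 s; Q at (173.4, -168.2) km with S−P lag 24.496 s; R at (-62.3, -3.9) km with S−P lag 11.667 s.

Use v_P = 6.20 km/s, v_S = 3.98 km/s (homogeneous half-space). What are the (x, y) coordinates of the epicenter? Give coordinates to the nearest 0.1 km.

Distance from S−P lag: d = Δt · v_P v_S / (v_P − v_S) = Δt · (6.20·3.98)/(6.20−3.98) ≈ 11.1153·Δt.
So d_P = 140.26, d_Q = 272.28, d_R = 129.68 km.
Circle about each station: (x + 67.0)² + (y − 157.5)² = 140.26²; (x − 173.4)² + (y + 168.2)² = 272.28²; (x + 62.3)² + (y + 3.9)² = 129.68².
Subtracting the P equation from the Q and R equations removes the quadratic terms:
480.8 x − 651.4 y = -25399.98
9.4 x − 322.8 y = -22542.78
Solving the 2×2 system: x ≈ 43.5, y ≈ 71.1 km.

43.5 km east, 71.1 km north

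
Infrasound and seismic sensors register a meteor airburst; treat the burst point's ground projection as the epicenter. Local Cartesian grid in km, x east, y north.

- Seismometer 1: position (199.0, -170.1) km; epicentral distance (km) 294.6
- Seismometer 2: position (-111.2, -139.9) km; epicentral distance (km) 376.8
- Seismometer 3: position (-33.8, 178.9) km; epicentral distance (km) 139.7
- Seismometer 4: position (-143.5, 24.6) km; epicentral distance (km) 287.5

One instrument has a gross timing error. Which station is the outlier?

Solve using three stations at a time. Using Seismometer 2, Seismometer 3, Seismometer 4 (subtract circle equations pairwise → linear system) gives (x, y) ≈ (105.4, 168.4).
Distances from that point to each station vs reported:
  Seismometer 1: calculated 351.2 vs reported 294.6 → residual 56.6 km
  Seismometer 2: calculated 376.8 vs reported 376.8 → residual 0.0 km
  Seismometer 3: calculated 139.6 vs reported 139.7 → residual 0.1 km
  Seismometer 4: calculated 287.5 vs reported 287.5 → residual 0.0 km
Seismometer 2, Seismometer 3, Seismometer 4 are mutually consistent (residuals ≈ 0); Seismometer 1 is off by 56.6 km.

Seismometer 1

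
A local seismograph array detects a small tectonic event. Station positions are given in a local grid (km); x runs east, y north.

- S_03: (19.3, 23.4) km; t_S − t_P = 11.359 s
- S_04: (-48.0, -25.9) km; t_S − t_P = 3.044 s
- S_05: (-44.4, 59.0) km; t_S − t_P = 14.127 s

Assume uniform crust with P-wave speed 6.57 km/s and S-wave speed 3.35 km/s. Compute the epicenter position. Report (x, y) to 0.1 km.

Distance from S−P lag: d = Δt · v_P v_S / (v_P − v_S) = Δt · (6.57·3.35)/(6.57−3.35) ≈ 6.8352·Δt.
So d_S_03 = 77.64, d_S_04 = 20.81, d_S_05 = 96.56 km.
Circle about each station: (x − 19.3)² + (y − 23.4)² = 77.64²; (x + 48.0)² + (y + 25.9)² = 20.81²; (x + 44.4)² + (y − 59.0)² = 96.56².
Subtracting the S_03 equation from the S_04 and S_05 equations removes the quadratic terms:
-134.6 x − 98.6 y = 7649.67
-127.4 x + 71.2 y = 1236.45
Solving the 2×2 system: x ≈ -30.1, y ≈ -36.5 km.

-30.1 km east, -36.5 km north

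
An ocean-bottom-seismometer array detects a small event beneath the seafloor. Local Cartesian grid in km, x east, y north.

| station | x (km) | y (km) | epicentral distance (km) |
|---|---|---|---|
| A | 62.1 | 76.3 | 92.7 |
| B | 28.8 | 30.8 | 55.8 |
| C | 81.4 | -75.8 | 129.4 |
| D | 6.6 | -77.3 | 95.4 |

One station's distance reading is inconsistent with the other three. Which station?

B

Solve using three stations at a time. Using A, C, D (subtract circle equations pairwise → linear system) gives (x, y) ≈ (-9.0, 16.8).
Distances from that point to each station vs reported:
  A: calculated 92.7 vs reported 92.7 → residual 0.0 km
  B: calculated 40.3 vs reported 55.8 → residual 15.5 km
  C: calculated 129.4 vs reported 129.4 → residual 0.0 km
  D: calculated 95.4 vs reported 95.4 → residual 0.0 km
A, C, D are mutually consistent (residuals ≈ 0); B is off by 15.5 km.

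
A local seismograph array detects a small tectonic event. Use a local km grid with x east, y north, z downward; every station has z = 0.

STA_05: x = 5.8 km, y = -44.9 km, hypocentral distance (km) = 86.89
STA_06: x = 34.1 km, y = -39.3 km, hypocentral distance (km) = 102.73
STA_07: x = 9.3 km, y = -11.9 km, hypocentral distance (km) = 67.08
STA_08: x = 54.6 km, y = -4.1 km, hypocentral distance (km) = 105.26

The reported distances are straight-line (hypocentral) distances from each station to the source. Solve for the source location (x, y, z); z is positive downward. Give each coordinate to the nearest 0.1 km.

(-46.1, 23.5, 13.3)

Each station gives a sphere (x−x_i)² + (y−y_i)² + z² = d_i² (stations at z=0).
Subtracting the STA_05 sphere from STA_06 and STA_07: z² cancels, leaving linear equations in x and y:
56.6 x + 11.2 y = -2345.93
7.0 x + 66.0 y = 1228.60
Solving: x ≈ -46.099, y ≈ 23.504 km (keep extra digits for the depth step; rounded: -46.1, 23.5).
Then from the STA_05 sphere: z² = 86.89² − (x − 5.8)² − (y + 44.9)² with x = -46.099, y = 23.504, so z ≈ 13.314 ≈ 13.3 km.
Check against STA_08 (with the unrounded solution): distance 105.26 ≈ 105.26 km. ✓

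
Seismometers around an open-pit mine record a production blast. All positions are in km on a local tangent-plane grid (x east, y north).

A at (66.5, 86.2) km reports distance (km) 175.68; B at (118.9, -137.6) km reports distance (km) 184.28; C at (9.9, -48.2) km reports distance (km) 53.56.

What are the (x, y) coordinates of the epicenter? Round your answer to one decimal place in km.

Circle about each station: (x − 66.5)² + (y − 86.2)² = 175.68²; (x − 118.9)² + (y + 137.6)² = 184.28²; (x − 9.9)² + (y + 48.2)² = 53.56².
Subtracting the A equation from the B and C equations removes the quadratic terms:
104.8 x − 447.6 y = 18122.62
-113.2 x − 268.8 y = 18563.35
Solving the 2×2 system: x ≈ -43.6, y ≈ -50.7 km.

(-43.6, -50.7)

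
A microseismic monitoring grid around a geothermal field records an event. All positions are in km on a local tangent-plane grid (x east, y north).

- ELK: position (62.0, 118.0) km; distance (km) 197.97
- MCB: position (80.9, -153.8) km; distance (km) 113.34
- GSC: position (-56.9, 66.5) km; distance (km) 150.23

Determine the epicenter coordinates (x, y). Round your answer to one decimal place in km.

Circle about each station: (x − 62.0)² + (y − 118.0)² = 197.97²; (x − 80.9)² + (y + 153.8)² = 113.34²; (x + 56.9)² + (y − 66.5)² = 150.23².
Subtracting pairs of circle equations eliminates x²+y² and gives linear equations (the radical axes):
37.8 x − 543.6 y = 38777.42
-237.8 x − 103.0 y = 6514.93
Solving the 2×2 system: x ≈ 3.4, y ≈ -71.1 km.
Check against ELK (with the unrounded x, y): √((x − 62.0)²+(y − 118.0)²) = 197.97 ≈ 197.97 km. ✓

(3.4, -71.1)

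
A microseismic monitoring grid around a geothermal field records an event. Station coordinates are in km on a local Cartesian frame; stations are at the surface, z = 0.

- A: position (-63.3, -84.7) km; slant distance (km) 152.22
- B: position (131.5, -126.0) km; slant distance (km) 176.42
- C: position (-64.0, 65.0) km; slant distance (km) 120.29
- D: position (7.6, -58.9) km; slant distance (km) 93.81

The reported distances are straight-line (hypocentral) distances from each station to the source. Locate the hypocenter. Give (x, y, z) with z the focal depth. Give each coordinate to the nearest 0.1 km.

x ≈ 40.2 km, y ≈ 19.7 km, depth ≈ 39.5 km

Each station gives a sphere (x−x_i)² + (y−y_i)² + z² = d_i² (stations at z=0).
Subtracting the A sphere from B and C: z² cancels, leaving linear equations in x and y:
389.6 x − 82.6 y = 14034.18
-1.4 x + 299.4 y = 5841.26
Solving: x ≈ 40.198, y ≈ 19.698 km (keep extra digits for the depth step; rounded: 40.2, 19.7).
Then from the A sphere: z² = 152.22² − (x + 63.3)² − (y + 84.7)² with x = 40.198, y = 19.698, so z ≈ 39.499 ≈ 39.5 km.
Check against D (with the unrounded solution): distance 93.81 ≈ 93.81 km. ✓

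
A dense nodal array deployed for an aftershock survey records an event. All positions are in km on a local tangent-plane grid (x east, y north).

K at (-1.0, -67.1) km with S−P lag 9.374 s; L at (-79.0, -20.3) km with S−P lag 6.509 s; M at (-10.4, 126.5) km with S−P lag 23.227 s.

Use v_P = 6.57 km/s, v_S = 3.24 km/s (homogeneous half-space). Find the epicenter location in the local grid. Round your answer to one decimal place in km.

x ≈ -37.4 km, y ≈ -19.5 km

Distance from S−P lag: d = Δt · v_P v_S / (v_P − v_S) = Δt · (6.57·3.24)/(6.57−3.24) ≈ 6.3924·Δt.
So d_K = 59.92, d_L = 41.61, d_M = 148.48 km.
Circle about each station: (x + 1.0)² + (y + 67.1)² = 59.92²; (x + 79.0)² + (y + 20.3)² = 41.61²; (x + 10.4)² + (y − 126.5)² = 148.48².
Subtracting pairs of circle equations eliminates x²+y² and gives linear equations (the radical axes):
-156.0 x + 93.6 y = 4008.69
-18.8 x + 387.2 y = -6848.90
Solving the 2×2 system: x ≈ -37.4, y ≈ -19.5 km.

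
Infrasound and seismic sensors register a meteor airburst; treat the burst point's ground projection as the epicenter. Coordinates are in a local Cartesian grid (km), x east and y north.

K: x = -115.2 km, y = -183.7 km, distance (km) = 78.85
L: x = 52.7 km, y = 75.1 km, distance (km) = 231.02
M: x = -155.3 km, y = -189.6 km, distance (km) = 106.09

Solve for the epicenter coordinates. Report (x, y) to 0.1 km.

Circle about each station: (x + 115.2)² + (y + 183.7)² = 78.85²; (x − 52.7)² + (y − 75.1)² = 231.02²; (x + 155.3)² + (y + 189.6)² = 106.09².
Subtracting pairs of circle equations eliminates x²+y² and gives linear equations (the radical axes):
335.8 x + 517.6 y = -85752.35
-80.2 x − 11.8 y = 8011.75
Solving the 2×2 system: x ≈ -83.5, y ≈ -111.5 km.

(-83.5, -111.5)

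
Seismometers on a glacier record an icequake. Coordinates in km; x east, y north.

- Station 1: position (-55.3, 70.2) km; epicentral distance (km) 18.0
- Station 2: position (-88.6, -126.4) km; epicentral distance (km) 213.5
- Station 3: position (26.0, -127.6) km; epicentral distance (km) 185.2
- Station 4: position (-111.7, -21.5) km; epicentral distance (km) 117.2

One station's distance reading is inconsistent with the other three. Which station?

Solve using three stations at a time. Using Station 1, Station 2, Station 4 (subtract circle equations pairwise → linear system) gives (x, y) ≈ (-64.4, 85.7).
Distances from that point to each station vs reported:
  Station 1: calculated 18.0 vs reported 18.0 → residual 0.0 km
  Station 2: calculated 213.5 vs reported 213.5 → residual 0.0 km
  Station 3: calculated 231.7 vs reported 185.2 → residual 46.5 km
  Station 4: calculated 117.2 vs reported 117.2 → residual 0.0 km
Station 1, Station 2, Station 4 are mutually consistent (residuals ≈ 0); Station 3 is off by 46.5 km.

Station 3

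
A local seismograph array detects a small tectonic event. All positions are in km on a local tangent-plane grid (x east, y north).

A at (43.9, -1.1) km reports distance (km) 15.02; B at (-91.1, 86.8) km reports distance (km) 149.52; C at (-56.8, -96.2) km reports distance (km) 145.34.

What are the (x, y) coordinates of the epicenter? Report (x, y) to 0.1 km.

39.0 km east, 13.1 km north

Circle about each station: (x − 43.9)² + (y + 1.1)² = 15.02²; (x + 91.1)² + (y − 86.8)² = 149.52²; (x + 56.8)² + (y + 96.2)² = 145.34².
Subtracting pairs of circle equations eliminates x²+y² and gives linear equations (the radical axes):
-270.0 x + 175.8 y = -8225.60
-201.4 x − 190.2 y = -10345.86
Solving the 2×2 system: x ≈ 39.0, y ≈ 13.1 km.
Check against A (with the unrounded x, y): √((x − 43.9)²+(y + 1.1)²) = 15.02 ≈ 15.02 km. ✓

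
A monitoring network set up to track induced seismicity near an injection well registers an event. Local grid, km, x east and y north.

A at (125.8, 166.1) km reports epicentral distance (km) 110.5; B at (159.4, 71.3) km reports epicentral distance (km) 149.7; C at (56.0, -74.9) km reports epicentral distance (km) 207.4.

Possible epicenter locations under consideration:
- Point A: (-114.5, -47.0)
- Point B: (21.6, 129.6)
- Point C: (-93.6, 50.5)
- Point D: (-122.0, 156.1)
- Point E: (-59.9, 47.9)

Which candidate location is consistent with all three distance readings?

For each candidate, compare |candidate − station| to the reported distance:
Point A: residuals A 210.7, B 148.7, C 34.6 → max 210.7 km
Point B: residuals A 0.1, B 0.1, C 0.0 → max 0.1 km
Point C: residuals A 137.5, B 104.2, C 12.2 → max 137.5 km
Point D: residuals A 137.5, B 144.2, C 84.2 → max 144.2 km
Point E: residuals A 109.6, B 70.8, C 38.5 → max 109.6 km
Only Point B has all residuals ≈ 0.

Point B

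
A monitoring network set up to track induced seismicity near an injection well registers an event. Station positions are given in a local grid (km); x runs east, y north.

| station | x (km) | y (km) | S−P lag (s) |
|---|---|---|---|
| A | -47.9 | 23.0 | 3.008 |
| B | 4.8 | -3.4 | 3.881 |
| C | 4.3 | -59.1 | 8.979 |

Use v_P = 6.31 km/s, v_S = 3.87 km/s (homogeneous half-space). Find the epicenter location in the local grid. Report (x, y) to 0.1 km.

Distance from S−P lag: d = Δt · v_P v_S / (v_P − v_S) = Δt · (6.31·3.87)/(6.31−3.87) ≈ 10.0081·Δt.
So d_A = 30.10, d_B = 38.84, d_C = 89.86 km.
Circle about each station: (x + 47.9)² + (y − 23.0)² = 30.10²; (x − 4.8)² + (y + 3.4)² = 38.84²; (x − 4.3)² + (y + 59.1)² = 89.86².
Subtracting the A equation from the B and C equations removes the quadratic terms:
105.4 x − 52.8 y = -3391.35
104.4 x − 164.2 y = -6480.92
Solving the 2×2 system: x ≈ -18.2, y ≈ 27.9 km.
Check against A (with the unrounded x, y): √((x + 47.9)²+(y − 23.0)²) = 30.10 ≈ 30.10 km. ✓

x ≈ -18.2 km, y ≈ 27.9 km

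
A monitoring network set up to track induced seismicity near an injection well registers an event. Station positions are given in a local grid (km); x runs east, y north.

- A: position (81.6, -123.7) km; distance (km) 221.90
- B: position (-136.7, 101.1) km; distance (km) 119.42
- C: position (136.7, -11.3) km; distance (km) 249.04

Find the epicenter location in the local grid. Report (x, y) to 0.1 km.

(-112.3, -15.8)

Circle about each station: (x − 81.6)² + (y + 123.7)² = 221.90²; (x + 136.7)² + (y − 101.1)² = 119.42²; (x − 136.7)² + (y + 11.3)² = 249.04².
Subtracting pairs of circle equations eliminates x²+y² and gives linear equations (the radical axes):
-436.6 x + 449.6 y = 41926.32
110.2 x + 224.8 y = -15926.98
Solving the 2×2 system: x ≈ -112.3, y ≈ -15.8 km.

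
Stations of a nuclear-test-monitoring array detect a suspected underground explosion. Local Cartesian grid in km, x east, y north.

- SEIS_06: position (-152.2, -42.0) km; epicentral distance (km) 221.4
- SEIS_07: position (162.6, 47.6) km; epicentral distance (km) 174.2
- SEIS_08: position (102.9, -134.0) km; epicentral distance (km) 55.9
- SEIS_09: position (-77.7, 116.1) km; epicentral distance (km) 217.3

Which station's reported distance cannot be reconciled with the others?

Solve using three stations at a time. Using SEIS_06, SEIS_07, SEIS_08 (subtract circle equations pairwise → linear system) gives (x, y) ≈ (62.7, -95.1).
Distances from that point to each station vs reported:
  SEIS_06: calculated 221.4 vs reported 221.4 → residual 0.0 km
  SEIS_07: calculated 174.2 vs reported 174.2 → residual 0.0 km
  SEIS_08: calculated 55.9 vs reported 55.9 → residual 0.0 km
  SEIS_09: calculated 253.6 vs reported 217.3 → residual 36.3 km
SEIS_06, SEIS_07, SEIS_08 are mutually consistent (residuals ≈ 0); SEIS_09 is off by 36.3 km.

SEIS_09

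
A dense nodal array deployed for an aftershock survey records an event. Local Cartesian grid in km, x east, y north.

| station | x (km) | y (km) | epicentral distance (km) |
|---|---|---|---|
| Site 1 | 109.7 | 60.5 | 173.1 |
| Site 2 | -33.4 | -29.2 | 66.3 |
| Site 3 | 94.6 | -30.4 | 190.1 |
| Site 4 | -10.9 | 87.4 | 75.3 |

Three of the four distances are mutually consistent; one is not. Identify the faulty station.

Site 3

Solve using three stations at a time. Using Site 1, Site 2, Site 4 (subtract circle equations pairwise → linear system) gives (x, y) ≈ (-60.9, 31.1).
Distances from that point to each station vs reported:
  Site 1: calculated 173.1 vs reported 173.1 → residual 0.0 km
  Site 2: calculated 66.3 vs reported 66.3 → residual 0.0 km
  Site 3: calculated 167.2 vs reported 190.1 → residual 22.9 km
  Site 4: calculated 75.3 vs reported 75.3 → residual 0.0 km
Site 1, Site 2, Site 4 are mutually consistent (residuals ≈ 0); Site 3 is off by 22.9 km.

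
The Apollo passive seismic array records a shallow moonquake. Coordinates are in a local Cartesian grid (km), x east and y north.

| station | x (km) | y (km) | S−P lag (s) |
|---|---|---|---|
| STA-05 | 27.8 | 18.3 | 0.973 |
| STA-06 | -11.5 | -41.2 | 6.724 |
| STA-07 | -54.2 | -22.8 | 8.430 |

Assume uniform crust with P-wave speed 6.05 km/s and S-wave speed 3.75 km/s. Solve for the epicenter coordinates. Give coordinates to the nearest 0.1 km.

Distance from S−P lag: d = Δt · v_P v_S / (v_P − v_S) = Δt · (6.05·3.75)/(6.05−3.75) ≈ 9.8641·Δt.
So d_STA-05 = 9.60, d_STA-06 = 66.33, d_STA-07 = 83.15 km.
Circle about each station: (x − 27.8)² + (y − 18.3)² = 9.60²; (x + 11.5)² + (y + 41.2)² = 66.33²; (x + 54.2)² + (y + 22.8)² = 83.15².
Subtracting the STA-05 equation from the STA-06 and STA-07 equations removes the quadratic terms:
-78.6 x − 119.0 y = -3585.55
-164.0 x − 82.2 y = -4472.01
Solving the 2×2 system: x ≈ 18.2, y ≈ 18.1 km.

18.2 km east, 18.1 km north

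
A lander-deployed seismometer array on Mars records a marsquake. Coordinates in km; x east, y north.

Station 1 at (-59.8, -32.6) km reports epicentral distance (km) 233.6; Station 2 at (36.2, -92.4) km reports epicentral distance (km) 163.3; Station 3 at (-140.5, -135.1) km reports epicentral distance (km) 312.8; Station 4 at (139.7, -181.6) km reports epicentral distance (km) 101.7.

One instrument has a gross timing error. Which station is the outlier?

Station 2

Solve using three stations at a time. Using Station 1, Station 3, Station 4 (subtract circle equations pairwise → linear system) gives (x, y) ≈ (168.1, -83.9).
Distances from that point to each station vs reported:
  Station 1: calculated 233.6 vs reported 233.6 → residual 0.0 km
  Station 2: calculated 132.2 vs reported 163.3 → residual 31.1 km
  Station 3: calculated 312.8 vs reported 312.8 → residual 0.0 km
  Station 4: calculated 101.7 vs reported 101.7 → residual 0.0 km
Station 1, Station 3, Station 4 are mutually consistent (residuals ≈ 0); Station 2 is off by 31.1 km.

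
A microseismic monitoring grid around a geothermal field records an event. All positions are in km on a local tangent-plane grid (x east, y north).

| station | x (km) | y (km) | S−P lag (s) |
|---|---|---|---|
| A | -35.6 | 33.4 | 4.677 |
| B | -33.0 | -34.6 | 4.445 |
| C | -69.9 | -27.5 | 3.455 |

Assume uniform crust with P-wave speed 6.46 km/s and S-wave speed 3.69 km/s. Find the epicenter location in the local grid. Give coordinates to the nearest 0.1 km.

-53.8 km east, -2.5 km north

Distance from S−P lag: d = Δt · v_P v_S / (v_P − v_S) = Δt · (6.46·3.69)/(6.46−3.69) ≈ 8.6056·Δt.
So d_A = 40.25, d_B = 38.25, d_C = 29.73 km.
Circle about each station: (x + 35.6)² + (y − 33.4)² = 40.25²; (x + 33.0)² + (y + 34.6)² = 38.25²; (x + 69.9)² + (y + 27.5)² = 29.73².
Subtracting the A equation from the B and C equations removes the quadratic terms:
5.2 x − 136.0 y = 60.24
-68.6 x − 121.8 y = 3995.53
Solving the 2×2 system: x ≈ -53.8, y ≈ -2.5 km.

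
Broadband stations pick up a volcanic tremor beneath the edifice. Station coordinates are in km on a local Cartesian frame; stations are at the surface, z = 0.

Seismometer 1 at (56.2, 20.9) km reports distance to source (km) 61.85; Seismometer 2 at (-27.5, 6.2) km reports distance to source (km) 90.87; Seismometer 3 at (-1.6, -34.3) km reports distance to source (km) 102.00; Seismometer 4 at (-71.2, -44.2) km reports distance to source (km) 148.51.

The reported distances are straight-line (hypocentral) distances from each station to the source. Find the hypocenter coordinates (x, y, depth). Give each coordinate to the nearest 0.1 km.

(35.4, 44.4, 53.3)

Each station gives a sphere (x−x_i)² + (y−y_i)² + z² = d_i² (stations at z=0).
Subtracting the Seismometer 1 sphere from Seismometer 2 and Seismometer 3: z² cancels, leaving linear equations in x and y:
-167.4 x − 29.4 y = -7232.49
-115.6 x − 110.4 y = -8994.78
Solving: x ≈ 35.407, y ≈ 44.400 km (keep extra digits for the depth step; rounded: 35.4, 44.4).
Then from the Seismometer 1 sphere: z² = 61.85² − (x − 56.2)² − (y − 20.9)² with x = 35.407, y = 44.400, so z ≈ 53.299 ≈ 53.3 km.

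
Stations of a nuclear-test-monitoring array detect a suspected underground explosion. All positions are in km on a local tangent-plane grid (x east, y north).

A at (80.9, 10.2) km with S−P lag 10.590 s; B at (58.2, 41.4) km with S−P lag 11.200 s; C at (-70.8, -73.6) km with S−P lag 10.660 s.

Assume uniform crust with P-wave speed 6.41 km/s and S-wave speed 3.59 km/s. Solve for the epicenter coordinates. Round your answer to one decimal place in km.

(6.7, -34.1)

Distance from S−P lag: d = Δt · v_P v_S / (v_P − v_S) = Δt · (6.41·3.59)/(6.41−3.59) ≈ 8.1602·Δt.
So d_A = 86.42, d_B = 91.39, d_C = 86.99 km.
Circle about each station: (x − 80.9)² + (y − 10.2)² = 86.42²; (x − 58.2)² + (y − 41.4)² = 91.39²; (x + 70.8)² + (y + 73.6)² = 86.99².
Subtracting the A equation from the B and C equations removes the quadratic terms:
-45.4 x + 62.4 y = -2431.37
-303.4 x − 167.6 y = 3681.91
Solving the 2×2 system: x ≈ 6.7, y ≈ -34.1 km.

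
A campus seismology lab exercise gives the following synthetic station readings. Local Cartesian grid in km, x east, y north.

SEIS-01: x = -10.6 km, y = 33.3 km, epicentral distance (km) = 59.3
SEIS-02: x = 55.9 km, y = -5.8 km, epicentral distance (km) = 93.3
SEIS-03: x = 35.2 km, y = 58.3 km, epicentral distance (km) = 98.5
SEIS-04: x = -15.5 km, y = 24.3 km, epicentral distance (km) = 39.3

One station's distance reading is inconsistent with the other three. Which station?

Solve using three stations at a time. Using SEIS-02, SEIS-03, SEIS-04 (subtract circle equations pairwise → linear system) gives (x, y) ≈ (-37.3, -8.3).
Distances from that point to each station vs reported:
  SEIS-01: calculated 49.5 vs reported 59.3 → residual 9.8 km
  SEIS-02: calculated 93.3 vs reported 93.3 → residual 0.0 km
  SEIS-03: calculated 98.5 vs reported 98.5 → residual 0.0 km
  SEIS-04: calculated 39.2 vs reported 39.3 → residual 0.1 km
SEIS-02, SEIS-03, SEIS-04 are mutually consistent (residuals ≈ 0); SEIS-01 is off by 9.8 km.

SEIS-01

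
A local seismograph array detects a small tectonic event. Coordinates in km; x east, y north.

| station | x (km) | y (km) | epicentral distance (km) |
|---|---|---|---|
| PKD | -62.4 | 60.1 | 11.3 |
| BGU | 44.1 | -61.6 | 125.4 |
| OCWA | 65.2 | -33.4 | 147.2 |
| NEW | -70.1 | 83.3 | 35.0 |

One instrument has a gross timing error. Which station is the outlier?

BGU

Solve using three stations at a time. Using PKD, OCWA, NEW (subtract circle equations pairwise → linear system) gives (x, y) ≈ (-54.8, 51.9).
Distances from that point to each station vs reported:
  PKD: calculated 11.2 vs reported 11.3 → residual 0.1 km
  BGU: calculated 150.5 vs reported 125.4 → residual 25.1 km
  OCWA: calculated 147.2 vs reported 147.2 → residual 0.0 km
  NEW: calculated 35.0 vs reported 35.0 → residual 0.0 km
PKD, OCWA, NEW are mutually consistent (residuals ≈ 0); BGU is off by 25.1 km.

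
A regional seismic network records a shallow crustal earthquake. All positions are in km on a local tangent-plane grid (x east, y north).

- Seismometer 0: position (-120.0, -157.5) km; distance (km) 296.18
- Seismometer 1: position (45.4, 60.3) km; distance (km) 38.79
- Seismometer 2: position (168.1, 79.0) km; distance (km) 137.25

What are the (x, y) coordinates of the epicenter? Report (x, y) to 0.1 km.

(32.0, 96.7)

Circle about each station: (x + 120.0)² + (y + 157.5)² = 296.18²; (x − 45.4)² + (y − 60.3)² = 38.79²; (x − 168.1)² + (y − 79.0)² = 137.25².
Subtracting pairs of circle equations eliminates x²+y² and gives linear equations (the radical axes):
330.8 x + 435.6 y = 52708.93
576.2 x + 473.0 y = 64177.39
Solving the 2×2 system: x ≈ 32.0, y ≈ 96.7 km.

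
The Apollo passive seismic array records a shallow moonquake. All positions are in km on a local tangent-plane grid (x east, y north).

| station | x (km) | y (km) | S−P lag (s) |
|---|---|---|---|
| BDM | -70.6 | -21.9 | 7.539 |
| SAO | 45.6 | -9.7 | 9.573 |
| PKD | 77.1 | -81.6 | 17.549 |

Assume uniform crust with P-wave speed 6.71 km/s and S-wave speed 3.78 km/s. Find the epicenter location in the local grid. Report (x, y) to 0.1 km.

x ≈ -28.3 km, y ≈ 27.8 km

Distance from S−P lag: d = Δt · v_P v_S / (v_P − v_S) = Δt · (6.71·3.78)/(6.71−3.78) ≈ 8.6566·Δt.
So d_BDM = 65.26, d_SAO = 82.87, d_PKD = 151.91 km.
Circle about each station: (x + 70.6)² + (y + 21.9)² = 65.26²; (x − 45.6)² + (y + 9.7)² = 82.87²; (x − 77.1)² + (y + 81.6)² = 151.91².
Subtracting pairs of circle equations eliminates x²+y² and gives linear equations (the radical axes):
232.4 x + 24.4 y = -5899.09
295.4 x − 119.4 y = -11678.78
Solving the 2×2 system: x ≈ -28.3, y ≈ 27.8 km.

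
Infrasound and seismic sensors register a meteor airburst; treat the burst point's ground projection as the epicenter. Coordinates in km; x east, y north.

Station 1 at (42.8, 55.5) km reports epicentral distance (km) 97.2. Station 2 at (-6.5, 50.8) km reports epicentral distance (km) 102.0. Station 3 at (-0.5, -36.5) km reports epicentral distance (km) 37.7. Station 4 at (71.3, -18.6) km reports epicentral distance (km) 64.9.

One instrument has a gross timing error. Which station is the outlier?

Solve using three stations at a time. Using Station 1, Station 2, Station 3 (subtract circle equations pairwise → linear system) gives (x, y) ≈ (36.9, -41.5).
Distances from that point to each station vs reported:
  Station 1: calculated 97.2 vs reported 97.2 → residual 0.0 km
  Station 2: calculated 102.0 vs reported 102.0 → residual 0.0 km
  Station 3: calculated 37.7 vs reported 37.7 → residual 0.0 km
  Station 4: calculated 41.4 vs reported 64.9 → residual 23.5 km
Station 1, Station 2, Station 3 are mutually consistent (residuals ≈ 0); Station 4 is off by 23.5 km.

Station 4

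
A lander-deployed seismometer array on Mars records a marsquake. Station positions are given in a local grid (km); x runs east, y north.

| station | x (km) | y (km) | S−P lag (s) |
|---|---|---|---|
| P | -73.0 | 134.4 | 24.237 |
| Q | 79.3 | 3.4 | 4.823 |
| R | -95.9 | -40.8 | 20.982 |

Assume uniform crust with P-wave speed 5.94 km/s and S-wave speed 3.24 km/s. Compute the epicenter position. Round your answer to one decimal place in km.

x ≈ 45.3 km, y ≈ 8.5 km

Distance from S−P lag: d = Δt · v_P v_S / (v_P − v_S) = Δt · (5.94·3.24)/(5.94−3.24) ≈ 7.1280·Δt.
So d_P = 172.76, d_Q = 34.38, d_R = 149.56 km.
Circle about each station: (x + 73.0)² + (y − 134.4)² = 172.76²; (x − 79.3)² + (y − 3.4)² = 34.38²; (x + 95.9)² + (y + 40.8)² = 149.56².
Subtracting pairs of circle equations eliminates x²+y² and gives linear equations (the radical axes):
304.6 x − 262.0 y = 11571.72
-45.8 x − 350.4 y = -5053.09
Solving the 2×2 system: x ≈ 45.3, y ≈ 8.5 km.
Check against P (with the unrounded x, y): √((x + 73.0)²+(y − 134.4)²) = 172.76 ≈ 172.76 km. ✓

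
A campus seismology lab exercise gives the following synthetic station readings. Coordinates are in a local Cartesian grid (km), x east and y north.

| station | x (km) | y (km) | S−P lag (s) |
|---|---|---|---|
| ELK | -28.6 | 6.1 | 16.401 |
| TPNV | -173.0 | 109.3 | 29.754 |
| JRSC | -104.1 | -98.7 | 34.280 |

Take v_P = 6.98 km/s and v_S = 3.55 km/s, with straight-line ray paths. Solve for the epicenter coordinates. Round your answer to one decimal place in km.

x ≈ 41.8 km, y ≈ 101.4 km

Distance from S−P lag: d = Δt · v_P v_S / (v_P − v_S) = Δt · (6.98·3.55)/(6.98−3.55) ≈ 7.2242·Δt.
So d_ELK = 118.48, d_TPNV = 214.95, d_JRSC = 247.65 km.
Circle about each station: (x + 28.6)² + (y − 6.1)² = 118.48²; (x + 173.0)² + (y − 109.3)² = 214.95²; (x + 104.1)² + (y + 98.7)² = 247.65².
Subtracting the ELK equation from the TPNV and JRSC equations removes the quadratic terms:
-288.8 x + 206.4 y = 8854.33
-151.0 x − 209.6 y = -27569.68
Solving the 2×2 system: x ≈ 41.8, y ≈ 101.4 km.
Check against ELK (with the unrounded x, y): √((x + 28.6)²+(y − 6.1)²) = 118.50 ≈ 118.48 km. ✓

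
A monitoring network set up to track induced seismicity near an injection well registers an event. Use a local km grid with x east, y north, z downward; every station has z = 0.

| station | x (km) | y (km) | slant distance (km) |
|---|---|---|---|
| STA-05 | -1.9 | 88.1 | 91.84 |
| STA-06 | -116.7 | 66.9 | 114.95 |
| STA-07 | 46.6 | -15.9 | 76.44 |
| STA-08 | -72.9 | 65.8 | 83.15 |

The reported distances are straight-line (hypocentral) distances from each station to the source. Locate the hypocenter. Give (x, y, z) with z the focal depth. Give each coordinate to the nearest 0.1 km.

(-24.5, 1.8, 21.8)

Each station gives a sphere (x−x_i)² + (y−y_i)² + z² = d_i² (stations at z=0).
Subtracting the STA-05 sphere from STA-06 and STA-07: z² cancels, leaving linear equations in x and y:
-229.6 x − 42.4 y = 5550.36
97.0 x − 208.0 y = -2749.34
Solving: x ≈ -24.505, y ≈ 1.790 km (keep extra digits for the depth step; rounded: -24.5, 1.8).
Then from the STA-05 sphere: z² = 91.84² − (x + 1.9)² − (y − 88.1)² with x = -24.505, y = 1.790, so z ≈ 21.776 ≈ 21.8 km.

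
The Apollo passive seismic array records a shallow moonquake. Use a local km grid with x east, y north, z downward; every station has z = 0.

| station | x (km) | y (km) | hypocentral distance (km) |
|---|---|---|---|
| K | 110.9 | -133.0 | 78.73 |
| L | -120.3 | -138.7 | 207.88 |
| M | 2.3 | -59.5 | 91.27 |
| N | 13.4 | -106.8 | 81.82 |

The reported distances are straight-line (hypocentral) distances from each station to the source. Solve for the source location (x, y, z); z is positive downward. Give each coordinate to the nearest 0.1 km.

x ≈ 74.1 km, y ≈ -84.9 km, depth ≈ 50.3 km

Each station gives a sphere (x−x_i)² + (y−y_i)² + z² = d_i² (stations at z=0).
Subtracting the K sphere from L and M: z² cancels, leaving linear equations in x and y:
-462.4 x − 11.4 y = -33293.71
-217.2 x + 147.0 y = -28574.07
Solving: x ≈ 74.095, y ≈ -84.902 km (keep extra digits for the depth step; rounded: 74.1, -84.9).
Then from the K sphere: z² = 78.73² − (x − 110.9)² − (y + 133.0)² with x = 74.095, y = -84.902, so z ≈ 50.303 ≈ 50.3 km.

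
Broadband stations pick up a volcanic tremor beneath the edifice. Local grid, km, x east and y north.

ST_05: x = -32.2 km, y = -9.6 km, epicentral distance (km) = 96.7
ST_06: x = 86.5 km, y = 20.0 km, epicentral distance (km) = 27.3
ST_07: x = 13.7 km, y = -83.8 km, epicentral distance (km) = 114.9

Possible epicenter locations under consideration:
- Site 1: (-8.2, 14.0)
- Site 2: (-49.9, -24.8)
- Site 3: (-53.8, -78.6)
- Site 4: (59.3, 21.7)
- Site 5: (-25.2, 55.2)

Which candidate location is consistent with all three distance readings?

For each candidate, compare |candidate − station| to the reported distance:
Site 1: residuals ST_05 63.0, ST_06 67.6, ST_07 14.7 → max 67.6 km
Site 2: residuals ST_05 73.4, ST_06 116.3, ST_07 28.1 → max 116.3 km
Site 3: residuals ST_05 24.4, ST_06 144.2, ST_07 47.2 → max 144.2 km
Site 4: residuals ST_05 0.0, ST_06 0.0, ST_07 0.0 → max 0.0 km
Site 5: residuals ST_05 31.5, ST_06 89.8, ST_07 29.4 → max 89.8 km
Only Site 4 has all residuals ≈ 0.

Site 4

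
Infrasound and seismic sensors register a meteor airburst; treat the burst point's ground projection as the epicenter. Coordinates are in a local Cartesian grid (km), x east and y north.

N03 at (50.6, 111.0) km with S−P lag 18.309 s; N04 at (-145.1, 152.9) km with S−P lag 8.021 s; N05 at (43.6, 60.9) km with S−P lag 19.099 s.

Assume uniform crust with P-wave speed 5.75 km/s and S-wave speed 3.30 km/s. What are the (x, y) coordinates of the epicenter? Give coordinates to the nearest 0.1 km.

x ≈ -90.7 km, y ≈ 122.9 km

Distance from S−P lag: d = Δt · v_P v_S / (v_P − v_S) = Δt · (5.75·3.30)/(5.75−3.30) ≈ 7.7449·Δt.
So d_N03 = 141.80, d_N04 = 62.12, d_N05 = 147.92 km.
Circle about each station: (x − 50.6)² + (y − 111.0)² = 141.80²; (x + 145.1)² + (y − 152.9)² = 62.12²; (x − 43.6)² + (y − 60.9)² = 147.92².
Subtracting the N03 equation from the N04 and N05 equations removes the quadratic terms:
-391.4 x + 83.8 y = 45799.41
-14.0 x − 100.2 y = -11044.68
Solving the 2×2 system: x ≈ -90.7, y ≈ 122.9 km.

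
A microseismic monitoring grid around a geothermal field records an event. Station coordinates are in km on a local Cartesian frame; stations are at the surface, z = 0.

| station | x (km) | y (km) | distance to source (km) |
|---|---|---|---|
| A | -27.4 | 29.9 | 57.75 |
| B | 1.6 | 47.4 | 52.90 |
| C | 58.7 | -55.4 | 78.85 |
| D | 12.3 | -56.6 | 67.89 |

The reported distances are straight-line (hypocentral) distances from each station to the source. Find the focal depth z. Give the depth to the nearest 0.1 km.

Each station gives a sphere (x−x_i)² + (y−y_i)² + z² = d_i² (stations at z=0).
Subtracting the A sphere from B and C: z² cancels, leaving linear equations in x and y:
58.0 x + 35.0 y = 1141.20
172.2 x − 170.6 y = 1987.82
Solving: x ≈ 16.598, y ≈ 5.101 km (keep extra digits for the depth step; rounded: 16.6, 5.1).
Then from the A sphere: z² = 57.75² − (x + 27.4)² − (y − 29.9)² with x = 16.598, y = 5.101, so z ≈ 28.004 ≈ 28.0 km.
Check against D (with the unrounded solution): distance 67.90 ≈ 67.89 km. ✓

depth ≈ 28.0 km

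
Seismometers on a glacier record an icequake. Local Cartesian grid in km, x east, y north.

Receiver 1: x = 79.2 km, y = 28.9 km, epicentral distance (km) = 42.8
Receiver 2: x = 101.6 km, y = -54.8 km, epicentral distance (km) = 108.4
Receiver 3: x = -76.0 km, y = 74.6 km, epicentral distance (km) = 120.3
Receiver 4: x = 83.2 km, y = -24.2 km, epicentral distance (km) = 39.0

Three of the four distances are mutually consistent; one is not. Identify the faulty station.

Solve using three stations at a time. Using Receiver 1, Receiver 2, Receiver 3 (subtract circle equations pairwise → linear system) gives (x, y) ≈ (36.5, 31.9).
Distances from that point to each station vs reported:
  Receiver 1: calculated 42.8 vs reported 42.8 → residual 0.0 km
  Receiver 2: calculated 108.4 vs reported 108.4 → residual 0.0 km
  Receiver 3: calculated 120.3 vs reported 120.3 → residual 0.0 km
  Receiver 4: calculated 73.0 vs reported 39.0 → residual 34.0 km
Receiver 1, Receiver 2, Receiver 3 are mutually consistent (residuals ≈ 0); Receiver 4 is off by 34.0 km.

Receiver 4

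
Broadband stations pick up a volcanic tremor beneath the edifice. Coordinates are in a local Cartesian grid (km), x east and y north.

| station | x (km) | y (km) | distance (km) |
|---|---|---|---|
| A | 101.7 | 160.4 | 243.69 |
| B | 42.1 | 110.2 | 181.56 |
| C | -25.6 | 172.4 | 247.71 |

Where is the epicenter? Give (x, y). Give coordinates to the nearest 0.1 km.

(23.5, -70.4)

Circle about each station: (x − 101.7)² + (y − 160.4)² = 243.69²; (x − 42.1)² + (y − 110.2)² = 181.56²; (x + 25.6)² + (y − 172.4)² = 247.71².
Subtracting the A equation from the B and C equations removes the quadratic terms:
-119.2 x − 100.4 y = 4266.18
-254.6 x + 24.0 y = -7669.36
Solving the 2×2 system: x ≈ 23.5, y ≈ -70.4 km.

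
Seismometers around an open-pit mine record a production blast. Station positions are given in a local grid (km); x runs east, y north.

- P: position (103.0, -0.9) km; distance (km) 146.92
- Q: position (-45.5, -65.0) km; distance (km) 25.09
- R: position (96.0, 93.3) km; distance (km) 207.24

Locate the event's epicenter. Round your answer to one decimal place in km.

Circle about each station: (x − 103.0)² + (y + 0.9)² = 146.92²; (x + 45.5)² + (y + 65.0)² = 25.09²; (x − 96.0)² + (y − 93.3)² = 207.24².
Subtracting pairs of circle equations eliminates x²+y² and gives linear equations (the radical axes):
-297.0 x − 128.2 y = 16641.42
-14.0 x + 188.4 y = -14051.85
Solving the 2×2 system: x ≈ -23.1, y ≈ -76.3 km.

x ≈ -23.1 km, y ≈ -76.3 km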